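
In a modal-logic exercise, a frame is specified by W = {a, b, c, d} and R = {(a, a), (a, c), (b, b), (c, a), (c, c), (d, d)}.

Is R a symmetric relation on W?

Symmetric: yes — every pair in R has its reverse in R.

Yes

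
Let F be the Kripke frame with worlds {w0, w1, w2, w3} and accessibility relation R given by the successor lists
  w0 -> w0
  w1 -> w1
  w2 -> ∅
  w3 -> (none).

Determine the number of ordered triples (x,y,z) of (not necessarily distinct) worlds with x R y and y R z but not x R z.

R is transitive; there are no such tuples.

0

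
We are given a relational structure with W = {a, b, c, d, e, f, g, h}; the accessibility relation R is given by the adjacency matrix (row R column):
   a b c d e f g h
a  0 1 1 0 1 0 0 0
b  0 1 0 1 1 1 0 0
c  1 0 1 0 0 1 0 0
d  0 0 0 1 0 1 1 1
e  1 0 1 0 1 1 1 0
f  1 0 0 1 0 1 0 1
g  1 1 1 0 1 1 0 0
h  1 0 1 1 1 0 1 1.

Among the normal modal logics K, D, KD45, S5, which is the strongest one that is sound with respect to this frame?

D

Serial (axiom D): yes — every world has a successor (e.g. a R b).
Euclidean (axiom 5): no — a R b and a R c, but not b R c.
Transitive (axiom 4): no — a R b and b R d, but not a R d.
Reflexive (axiom T): no — a is not related to itself.
So F validates K, D; KD45 would additionally require R to be Euclidean and transitive. The strongest is D.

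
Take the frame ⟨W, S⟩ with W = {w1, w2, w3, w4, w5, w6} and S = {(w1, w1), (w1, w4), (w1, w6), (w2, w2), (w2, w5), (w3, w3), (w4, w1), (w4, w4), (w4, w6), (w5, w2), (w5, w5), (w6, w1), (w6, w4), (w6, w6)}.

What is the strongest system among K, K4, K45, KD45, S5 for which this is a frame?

Transitive (axiom 4): yes — every two-step S-path is closed by a direct edge.
Euclidean (axiom 5): yes — any two successors of a common world are S-related.
Serial (axiom D): yes — every world has a successor (e.g. w1 S w1).
Reflexive (axiom T): yes — every world is S-related to itself.
So F validates K, K4, K45, KD45, S5. The strongest is S5.

S5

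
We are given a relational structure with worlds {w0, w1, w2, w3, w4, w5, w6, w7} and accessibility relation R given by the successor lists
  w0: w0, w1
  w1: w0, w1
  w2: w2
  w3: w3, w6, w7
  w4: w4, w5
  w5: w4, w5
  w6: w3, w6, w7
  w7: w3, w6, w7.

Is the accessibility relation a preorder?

Yes

Reflexive: yes — every world is R-related to itself.
Transitive: yes — every two-step R-path is closed by a direct edge.
So R is a preorder.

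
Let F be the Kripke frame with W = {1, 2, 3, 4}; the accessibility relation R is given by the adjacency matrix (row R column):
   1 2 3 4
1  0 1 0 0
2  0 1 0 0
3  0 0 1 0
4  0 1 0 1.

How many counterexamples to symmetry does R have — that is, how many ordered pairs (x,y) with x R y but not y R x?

Enumerating: (1,2), (4,2).

2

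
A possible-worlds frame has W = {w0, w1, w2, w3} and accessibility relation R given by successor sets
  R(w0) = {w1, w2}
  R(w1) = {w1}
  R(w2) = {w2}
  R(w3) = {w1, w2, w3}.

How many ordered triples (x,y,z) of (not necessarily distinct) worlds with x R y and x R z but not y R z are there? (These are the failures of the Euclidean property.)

Enumerating: (w0,w1,w2), (w0,w2,w1), (w3,w1,w2), (w3,w1,w3), (w3,w2,w1), (w3,w2,w3).

6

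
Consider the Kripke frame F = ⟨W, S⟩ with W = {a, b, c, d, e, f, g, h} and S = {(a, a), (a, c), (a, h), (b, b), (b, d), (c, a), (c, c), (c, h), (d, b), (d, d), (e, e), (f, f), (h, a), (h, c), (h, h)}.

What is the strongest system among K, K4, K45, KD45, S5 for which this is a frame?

Transitive (axiom 4): yes — every two-step S-path is closed by a direct edge.
Euclidean (axiom 5): yes — any two successors of a common world are S-related.
Serial (axiom D): no — g has no S-successor.
Reflexive (axiom T): no — g is not related to itself.
So F validates K, K4, K45; KD45 would additionally require S to be serial. The strongest is K45.

K45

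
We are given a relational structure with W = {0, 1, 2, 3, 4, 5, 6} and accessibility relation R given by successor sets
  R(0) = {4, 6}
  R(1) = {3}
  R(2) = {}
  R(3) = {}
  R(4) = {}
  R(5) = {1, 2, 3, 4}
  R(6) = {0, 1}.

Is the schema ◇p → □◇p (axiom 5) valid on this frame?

The schema 5 characterises exactly the Euclidean frames.
Euclidean: no — 0 R 4 and 0 R 6, but not 4 R 6.

No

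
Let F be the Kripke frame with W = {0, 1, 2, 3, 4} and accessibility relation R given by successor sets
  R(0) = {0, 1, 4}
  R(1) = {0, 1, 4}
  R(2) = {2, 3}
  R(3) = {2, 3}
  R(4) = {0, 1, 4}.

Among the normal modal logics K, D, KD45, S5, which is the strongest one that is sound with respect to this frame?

S5

Serial (axiom D): yes — every world has a successor (e.g. 0 R 0).
Euclidean (axiom 5): yes — any two successors of a common world are R-related.
Transitive (axiom 4): yes — every two-step R-path is closed by a direct edge.
Reflexive (axiom T): yes — every world is R-related to itself.
So F validates K, D, KD45, S5. The strongest is S5.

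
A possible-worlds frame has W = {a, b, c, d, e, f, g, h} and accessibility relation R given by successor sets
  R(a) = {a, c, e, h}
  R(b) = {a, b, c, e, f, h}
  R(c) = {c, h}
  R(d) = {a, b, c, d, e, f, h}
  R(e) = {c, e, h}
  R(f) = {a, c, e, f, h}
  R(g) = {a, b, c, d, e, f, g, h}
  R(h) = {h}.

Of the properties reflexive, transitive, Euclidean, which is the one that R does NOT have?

Reflexive: yes — every world is R-related to itself.
Transitive: yes — every two-step R-path is closed by a direct edge.
Euclidean: no — a R c and a R e, but not c R e.
Only Euclidean fails.

Euclidean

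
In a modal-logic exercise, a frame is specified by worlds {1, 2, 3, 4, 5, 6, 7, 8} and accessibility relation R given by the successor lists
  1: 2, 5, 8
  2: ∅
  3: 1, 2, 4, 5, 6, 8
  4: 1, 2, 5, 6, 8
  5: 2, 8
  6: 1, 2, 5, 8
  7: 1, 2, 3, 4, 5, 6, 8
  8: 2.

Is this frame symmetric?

No

Symmetric: no — 1 R 2 but not 2 R 1.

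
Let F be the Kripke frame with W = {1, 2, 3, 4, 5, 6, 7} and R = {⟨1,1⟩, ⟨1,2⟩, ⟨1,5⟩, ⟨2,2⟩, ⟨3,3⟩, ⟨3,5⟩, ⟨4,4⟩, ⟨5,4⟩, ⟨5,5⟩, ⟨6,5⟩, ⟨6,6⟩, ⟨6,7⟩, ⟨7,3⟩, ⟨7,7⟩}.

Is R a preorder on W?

No

Reflexive: yes — every world is R-related to itself.
Transitive: no — 1 R 5 and 5 R 4, but not 1 R 4.
So R is not a preorder.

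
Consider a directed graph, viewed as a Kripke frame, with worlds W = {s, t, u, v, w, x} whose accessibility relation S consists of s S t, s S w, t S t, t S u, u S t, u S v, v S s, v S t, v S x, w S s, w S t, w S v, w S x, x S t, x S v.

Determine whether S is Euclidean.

Euclidean: no — s S t and s S w, but not t S w.

No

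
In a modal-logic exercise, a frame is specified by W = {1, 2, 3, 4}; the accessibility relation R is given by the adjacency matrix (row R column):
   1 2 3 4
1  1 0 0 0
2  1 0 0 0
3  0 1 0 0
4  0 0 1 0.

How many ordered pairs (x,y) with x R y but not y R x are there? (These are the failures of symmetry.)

Enumerating: (2,1), (3,2), (4,3).

3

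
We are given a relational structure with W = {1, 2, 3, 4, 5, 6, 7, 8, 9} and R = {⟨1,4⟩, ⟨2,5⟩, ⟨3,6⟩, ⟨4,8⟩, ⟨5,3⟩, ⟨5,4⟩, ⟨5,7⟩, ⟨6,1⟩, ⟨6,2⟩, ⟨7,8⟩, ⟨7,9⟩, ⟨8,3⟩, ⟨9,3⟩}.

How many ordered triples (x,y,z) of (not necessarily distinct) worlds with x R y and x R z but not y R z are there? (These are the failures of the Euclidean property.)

23

Enumerating: (1,4,4), (2,5,5), (3,6,6), (4,8,8), (5,3,3), (5,3,4), (5,3,7), (5,4,3), (5,4,4), (5,4,7), (5,7,3), (5,7,4), … and 11 more.
Total: 23.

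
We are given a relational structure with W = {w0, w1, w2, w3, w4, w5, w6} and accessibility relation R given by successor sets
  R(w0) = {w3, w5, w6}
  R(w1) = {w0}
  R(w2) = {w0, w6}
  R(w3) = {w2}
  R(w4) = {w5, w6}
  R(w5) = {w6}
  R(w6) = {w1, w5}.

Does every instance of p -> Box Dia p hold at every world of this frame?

By correspondence theory, B is valid on a frame iff R is symmetric.
Symmetric: no — w0 R w3 but not w3 R w0.

No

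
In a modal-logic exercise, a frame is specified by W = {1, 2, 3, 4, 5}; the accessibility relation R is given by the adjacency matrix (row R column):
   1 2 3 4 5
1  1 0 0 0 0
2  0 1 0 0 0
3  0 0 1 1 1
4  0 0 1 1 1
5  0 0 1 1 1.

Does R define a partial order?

No

Reflexive: yes — every world is R-related to itself.
Transitive: yes — every two-step R-path is closed by a direct edge.
Antisymmetric: no — 3 R 4 and 4 R 3 with 3 ≠ 4.
So R is not a partial order.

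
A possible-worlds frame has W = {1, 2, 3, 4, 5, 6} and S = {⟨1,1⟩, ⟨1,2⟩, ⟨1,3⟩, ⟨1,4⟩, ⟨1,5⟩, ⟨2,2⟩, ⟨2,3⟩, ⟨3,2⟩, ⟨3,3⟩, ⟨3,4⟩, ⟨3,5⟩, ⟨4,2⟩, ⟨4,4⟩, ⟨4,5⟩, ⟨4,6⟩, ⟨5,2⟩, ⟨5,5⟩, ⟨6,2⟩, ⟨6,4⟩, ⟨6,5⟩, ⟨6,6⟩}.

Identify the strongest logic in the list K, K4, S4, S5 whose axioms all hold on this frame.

K

Transitive (axiom 4): no — 1 S 4 and 4 S 6, but not 1 S 6.
Reflexive (axiom T): yes — every world is S-related to itself.
Euclidean (axiom 5): no — 1 S 2 and 1 S 4, but not 2 S 4.
So F validates K; K4 would additionally require S to be transitive. The strongest is K.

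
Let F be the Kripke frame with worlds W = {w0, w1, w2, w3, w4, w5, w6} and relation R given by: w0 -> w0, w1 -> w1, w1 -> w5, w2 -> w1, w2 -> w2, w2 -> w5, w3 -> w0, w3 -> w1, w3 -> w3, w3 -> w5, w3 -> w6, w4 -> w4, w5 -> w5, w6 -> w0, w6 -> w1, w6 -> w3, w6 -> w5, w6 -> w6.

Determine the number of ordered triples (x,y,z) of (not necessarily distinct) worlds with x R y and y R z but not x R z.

0

R is transitive; there are no such tuples.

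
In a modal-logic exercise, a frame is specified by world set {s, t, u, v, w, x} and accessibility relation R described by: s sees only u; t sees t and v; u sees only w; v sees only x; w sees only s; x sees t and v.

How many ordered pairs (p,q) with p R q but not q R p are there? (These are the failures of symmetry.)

Enumerating: (s,u), (t,v), (u,w), (w,s), (x,t).

5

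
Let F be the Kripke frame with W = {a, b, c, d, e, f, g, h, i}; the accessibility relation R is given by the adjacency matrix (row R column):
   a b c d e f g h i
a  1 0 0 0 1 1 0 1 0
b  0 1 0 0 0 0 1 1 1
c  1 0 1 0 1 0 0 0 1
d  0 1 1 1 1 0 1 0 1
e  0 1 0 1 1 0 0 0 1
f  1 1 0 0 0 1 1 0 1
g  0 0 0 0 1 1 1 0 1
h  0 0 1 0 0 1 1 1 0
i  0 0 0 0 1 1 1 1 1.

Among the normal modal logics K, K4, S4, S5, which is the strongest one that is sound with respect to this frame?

K

Transitive (axiom 4): no — a R e and e R b, but not a R b.
Reflexive (axiom T): yes — every world is R-related to itself.
Euclidean (axiom 5): no — a R e and a R f, but not e R f.
So F validates K; K4 would additionally require R to be transitive. The strongest is K.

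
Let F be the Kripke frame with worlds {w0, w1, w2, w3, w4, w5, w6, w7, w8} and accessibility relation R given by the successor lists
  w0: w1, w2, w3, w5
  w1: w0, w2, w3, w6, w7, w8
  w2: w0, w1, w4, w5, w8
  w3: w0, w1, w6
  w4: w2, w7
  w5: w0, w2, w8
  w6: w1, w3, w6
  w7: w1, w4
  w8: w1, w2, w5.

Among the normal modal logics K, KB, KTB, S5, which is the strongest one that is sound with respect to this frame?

KB

Symmetric (axiom B): yes — every pair in R has its reverse in R.
Reflexive (axiom T): no — w0 is not related to itself.
Euclidean (axiom 5): no — w0 R w1 and w0 R w5, but not w1 R w5.
So F validates K, KB; KTB would additionally require R to be reflexive. The strongest is KB.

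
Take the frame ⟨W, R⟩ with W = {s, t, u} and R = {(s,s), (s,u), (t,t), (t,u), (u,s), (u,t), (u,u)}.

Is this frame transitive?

Transitive: no — s R u and u R t, but not s R t.

No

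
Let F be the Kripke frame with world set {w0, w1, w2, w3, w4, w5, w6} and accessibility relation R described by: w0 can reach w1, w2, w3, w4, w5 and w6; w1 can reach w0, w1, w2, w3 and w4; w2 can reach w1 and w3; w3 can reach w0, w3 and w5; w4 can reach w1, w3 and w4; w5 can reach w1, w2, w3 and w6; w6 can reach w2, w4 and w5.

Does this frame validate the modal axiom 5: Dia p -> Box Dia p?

The schema 5 characterises exactly the Euclidean frames.
Euclidean: no — w0 R w1 and w0 R w5, but not w1 R w5.

No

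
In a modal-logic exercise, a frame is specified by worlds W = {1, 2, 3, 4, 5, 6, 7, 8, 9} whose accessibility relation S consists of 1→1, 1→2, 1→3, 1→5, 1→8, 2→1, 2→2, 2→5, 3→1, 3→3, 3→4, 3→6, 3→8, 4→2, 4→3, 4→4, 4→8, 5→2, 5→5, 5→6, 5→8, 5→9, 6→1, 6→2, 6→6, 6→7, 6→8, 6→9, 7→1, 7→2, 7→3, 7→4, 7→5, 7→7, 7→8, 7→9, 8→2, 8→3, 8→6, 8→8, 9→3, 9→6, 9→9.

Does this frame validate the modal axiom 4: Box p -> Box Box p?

No

The schema 4 characterises exactly the transitive frames.
Transitive: no — 1 S 3 and 3 S 4, but not 1 S 4.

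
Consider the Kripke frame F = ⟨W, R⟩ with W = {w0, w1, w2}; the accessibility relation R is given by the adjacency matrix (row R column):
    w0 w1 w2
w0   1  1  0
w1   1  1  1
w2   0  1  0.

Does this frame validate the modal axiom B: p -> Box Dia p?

Yes

Axiom B corresponds to the accessibility relation being symmetric.
Symmetric: yes — every pair in R has its reverse in R.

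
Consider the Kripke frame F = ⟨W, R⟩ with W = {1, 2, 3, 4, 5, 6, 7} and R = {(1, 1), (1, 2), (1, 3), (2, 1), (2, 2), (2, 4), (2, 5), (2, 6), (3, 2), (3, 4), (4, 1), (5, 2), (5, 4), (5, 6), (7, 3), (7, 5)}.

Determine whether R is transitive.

No

Transitive: no — 1 R 2 and 2 R 4, but not 1 R 4.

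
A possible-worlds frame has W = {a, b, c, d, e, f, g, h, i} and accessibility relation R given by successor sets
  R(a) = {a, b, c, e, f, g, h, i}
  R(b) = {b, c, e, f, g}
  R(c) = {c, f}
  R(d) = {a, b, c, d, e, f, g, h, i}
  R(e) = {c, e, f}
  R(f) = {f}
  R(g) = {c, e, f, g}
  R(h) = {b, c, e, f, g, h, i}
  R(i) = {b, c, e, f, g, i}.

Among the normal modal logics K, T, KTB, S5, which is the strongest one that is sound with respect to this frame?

Reflexive (axiom T): yes — every world is R-related to itself.
Symmetric (axiom B): no — a R b but not b R a.
Euclidean (axiom 5): no — a R b and a R h, but not b R h.
So F validates K, T; KTB would additionally require R to be symmetric. The strongest is T.

T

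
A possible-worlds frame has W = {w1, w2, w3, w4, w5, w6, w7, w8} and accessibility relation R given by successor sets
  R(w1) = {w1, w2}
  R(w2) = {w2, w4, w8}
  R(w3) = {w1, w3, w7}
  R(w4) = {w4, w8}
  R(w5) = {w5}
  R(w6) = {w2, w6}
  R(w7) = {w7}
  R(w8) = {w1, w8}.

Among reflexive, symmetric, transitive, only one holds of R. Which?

reflexive

Reflexive: yes — every world is R-related to itself.
Symmetric: no — w1 R w2 but not w2 R w1.
Transitive: no — w1 R w2 and w2 R w4, but not w1 R w4.
Only reflexive holds.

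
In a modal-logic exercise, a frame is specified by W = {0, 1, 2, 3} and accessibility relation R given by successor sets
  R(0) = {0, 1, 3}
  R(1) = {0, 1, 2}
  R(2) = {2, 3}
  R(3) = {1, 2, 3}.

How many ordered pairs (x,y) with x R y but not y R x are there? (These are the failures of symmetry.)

3

Enumerating: (0,3), (1,2), (3,1).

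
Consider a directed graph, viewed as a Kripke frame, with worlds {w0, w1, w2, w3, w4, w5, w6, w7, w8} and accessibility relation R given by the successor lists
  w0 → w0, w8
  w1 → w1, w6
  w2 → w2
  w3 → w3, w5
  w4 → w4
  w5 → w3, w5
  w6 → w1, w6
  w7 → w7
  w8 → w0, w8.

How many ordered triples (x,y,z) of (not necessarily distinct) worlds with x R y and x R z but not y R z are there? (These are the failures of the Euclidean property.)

R is Euclidean; there are no such tuples.

0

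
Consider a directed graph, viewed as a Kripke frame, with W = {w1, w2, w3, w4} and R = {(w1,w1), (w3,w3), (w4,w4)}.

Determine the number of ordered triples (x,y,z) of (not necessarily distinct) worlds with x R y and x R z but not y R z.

0

R is Euclidean; there are no such tuples.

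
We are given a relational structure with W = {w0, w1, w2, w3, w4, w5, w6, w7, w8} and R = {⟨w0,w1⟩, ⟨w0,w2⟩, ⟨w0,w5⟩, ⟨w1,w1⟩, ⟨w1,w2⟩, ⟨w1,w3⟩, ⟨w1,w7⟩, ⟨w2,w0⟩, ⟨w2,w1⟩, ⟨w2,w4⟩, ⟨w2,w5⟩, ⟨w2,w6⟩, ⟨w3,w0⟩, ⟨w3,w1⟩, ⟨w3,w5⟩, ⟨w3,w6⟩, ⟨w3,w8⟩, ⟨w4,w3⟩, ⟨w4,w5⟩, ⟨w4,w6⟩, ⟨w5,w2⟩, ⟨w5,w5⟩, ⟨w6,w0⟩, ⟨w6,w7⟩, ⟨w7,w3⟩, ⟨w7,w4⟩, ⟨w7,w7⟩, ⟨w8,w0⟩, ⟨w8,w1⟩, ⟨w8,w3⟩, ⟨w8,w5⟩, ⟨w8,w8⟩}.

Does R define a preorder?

Reflexive: no — w0 is not related to itself.
Transitive: no — w0 R w1 and w1 R w3, but not w0 R w3.
So R is not a preorder.

No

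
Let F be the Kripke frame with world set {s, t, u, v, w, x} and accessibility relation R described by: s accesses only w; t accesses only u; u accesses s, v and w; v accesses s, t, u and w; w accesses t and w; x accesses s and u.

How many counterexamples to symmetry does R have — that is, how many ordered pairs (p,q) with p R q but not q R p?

10

Enumerating: (s,w), (t,u), (u,s), (u,w), (v,s), (v,t), (v,w), (w,t), (x,s), (x,u).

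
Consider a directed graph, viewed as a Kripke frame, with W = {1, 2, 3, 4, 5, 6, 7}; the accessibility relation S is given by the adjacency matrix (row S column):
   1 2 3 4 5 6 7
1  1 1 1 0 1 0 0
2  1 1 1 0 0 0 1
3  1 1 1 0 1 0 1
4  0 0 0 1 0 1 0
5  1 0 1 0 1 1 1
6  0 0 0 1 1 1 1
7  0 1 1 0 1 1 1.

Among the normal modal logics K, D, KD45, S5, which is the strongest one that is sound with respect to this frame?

Serial (axiom D): yes — every world has a successor (e.g. 1 S 1).
Euclidean (axiom 5): no — 1 S 2 and 1 S 5, but not 2 S 5.
Transitive (axiom 4): no — 1 S 2 and 2 S 7, but not 1 S 7.
Reflexive (axiom T): yes — every world is S-related to itself.
So F validates K, D; KD45 would additionally require S to be Euclidean and transitive. The strongest is D.

D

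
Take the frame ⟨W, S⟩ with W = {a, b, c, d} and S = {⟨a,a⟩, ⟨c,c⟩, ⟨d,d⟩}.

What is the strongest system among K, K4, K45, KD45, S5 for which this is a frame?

Transitive (axiom 4): yes — every two-step S-path is closed by a direct edge.
Euclidean (axiom 5): yes — any two successors of a common world are S-related.
Serial (axiom D): no — b has no S-successor.
Reflexive (axiom T): no — b is not related to itself.
So F validates K, K4, K45; KD45 would additionally require S to be serial. The strongest is K45.

K45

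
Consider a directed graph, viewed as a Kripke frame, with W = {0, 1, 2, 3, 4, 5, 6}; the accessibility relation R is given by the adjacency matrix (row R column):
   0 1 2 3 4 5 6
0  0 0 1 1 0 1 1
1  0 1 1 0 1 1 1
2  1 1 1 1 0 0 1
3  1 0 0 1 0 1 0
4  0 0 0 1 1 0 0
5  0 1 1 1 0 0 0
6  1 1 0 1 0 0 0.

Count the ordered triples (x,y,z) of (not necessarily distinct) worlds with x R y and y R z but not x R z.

Enumerating: (0,2,0), (0,2,1), (0,3,0), (0,5,1), (0,6,0), (0,6,1), (1,2,0), (1,2,3), (1,4,3), (1,5,3), (1,6,0), (1,6,3), … and 25 more.
Total: 37.

37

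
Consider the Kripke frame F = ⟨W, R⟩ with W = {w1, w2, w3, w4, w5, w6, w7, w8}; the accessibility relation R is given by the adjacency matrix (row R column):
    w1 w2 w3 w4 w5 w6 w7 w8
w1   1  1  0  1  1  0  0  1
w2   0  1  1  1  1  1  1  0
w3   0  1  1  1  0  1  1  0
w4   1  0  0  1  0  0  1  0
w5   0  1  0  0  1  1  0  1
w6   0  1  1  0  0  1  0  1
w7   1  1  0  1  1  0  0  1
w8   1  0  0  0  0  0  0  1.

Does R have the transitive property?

No

Transitive: no — w1 R w2 and w2 R w3, but not w1 R w3.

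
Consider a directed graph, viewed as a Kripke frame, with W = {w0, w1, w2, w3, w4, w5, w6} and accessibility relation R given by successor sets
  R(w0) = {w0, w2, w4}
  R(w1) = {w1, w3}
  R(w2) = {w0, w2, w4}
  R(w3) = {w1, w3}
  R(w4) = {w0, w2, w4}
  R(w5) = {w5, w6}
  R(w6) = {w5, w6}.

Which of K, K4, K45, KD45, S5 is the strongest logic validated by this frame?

Transitive (axiom 4): yes — every two-step R-path is closed by a direct edge.
Euclidean (axiom 5): yes — any two successors of a common world are R-related.
Serial (axiom D): yes — every world has a successor (e.g. w0 R w0).
Reflexive (axiom T): yes — every world is R-related to itself.
So F validates K, K4, K45, KD45, S5. The strongest is S5.

S5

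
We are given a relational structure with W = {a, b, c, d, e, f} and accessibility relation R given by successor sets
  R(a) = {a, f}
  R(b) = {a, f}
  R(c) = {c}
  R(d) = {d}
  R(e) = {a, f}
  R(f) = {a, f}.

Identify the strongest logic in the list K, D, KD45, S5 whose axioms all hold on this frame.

KD45

Serial (axiom D): yes — every world has a successor (e.g. a R a).
Euclidean (axiom 5): yes — any two successors of a common world are R-related.
Transitive (axiom 4): yes — every two-step R-path is closed by a direct edge.
Reflexive (axiom T): no — b is not related to itself.
So F validates K, D, KD45; S5 would additionally require R to be reflexive. The strongest is KD45.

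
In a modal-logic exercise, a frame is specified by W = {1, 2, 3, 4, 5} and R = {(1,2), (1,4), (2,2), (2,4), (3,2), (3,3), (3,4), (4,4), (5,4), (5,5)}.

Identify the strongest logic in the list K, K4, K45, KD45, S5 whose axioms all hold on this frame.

K4

Transitive (axiom 4): yes — every two-step R-path is closed by a direct edge.
Euclidean (axiom 5): no — 1 R 4 and 1 R 2, but not 4 R 2.
Serial (axiom D): yes — every world has a successor (e.g. 1 R 2).
Reflexive (axiom T): no — 1 is not related to itself.
So F validates K, K4; K45 would additionally require R to be Euclidean. The strongest is K4.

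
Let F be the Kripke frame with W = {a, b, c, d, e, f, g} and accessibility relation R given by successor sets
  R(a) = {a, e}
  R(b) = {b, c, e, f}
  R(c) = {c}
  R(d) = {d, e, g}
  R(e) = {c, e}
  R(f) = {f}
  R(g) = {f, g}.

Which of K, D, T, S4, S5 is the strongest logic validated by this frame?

T

Serial (axiom D): yes — every world has a successor (e.g. a R a).
Reflexive (axiom T): yes — every world is R-related to itself.
Transitive (axiom 4): no — a R e and e R c, but not a R c.
Euclidean (axiom 5): no — b R c and b R e, but not c R e.
So F validates K, D, T; S4 would additionally require R to be transitive. The strongest is T.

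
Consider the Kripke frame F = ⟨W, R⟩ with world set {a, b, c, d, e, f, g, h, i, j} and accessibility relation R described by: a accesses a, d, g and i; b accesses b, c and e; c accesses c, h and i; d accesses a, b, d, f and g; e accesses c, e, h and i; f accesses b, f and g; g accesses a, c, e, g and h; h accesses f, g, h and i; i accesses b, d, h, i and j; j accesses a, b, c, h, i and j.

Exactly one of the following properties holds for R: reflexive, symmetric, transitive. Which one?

reflexive

Reflexive: yes — every world is R-related to itself.
Symmetric: no — a R i but not i R a.
Transitive: no — a R d and d R b, but not a R b.
Only reflexive holds.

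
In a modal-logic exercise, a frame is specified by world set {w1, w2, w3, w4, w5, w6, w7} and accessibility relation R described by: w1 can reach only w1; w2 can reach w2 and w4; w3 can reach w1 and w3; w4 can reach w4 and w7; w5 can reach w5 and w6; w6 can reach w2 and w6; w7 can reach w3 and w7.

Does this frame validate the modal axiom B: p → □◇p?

No

The schema B characterises exactly the symmetric frames.
Symmetric: no — w2 R w4 but not w4 R w2.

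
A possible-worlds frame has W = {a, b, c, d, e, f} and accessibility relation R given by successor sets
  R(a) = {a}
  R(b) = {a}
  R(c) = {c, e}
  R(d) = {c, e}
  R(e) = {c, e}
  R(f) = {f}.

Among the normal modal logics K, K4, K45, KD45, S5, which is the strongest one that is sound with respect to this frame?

KD45

Transitive (axiom 4): yes — every two-step R-path is closed by a direct edge.
Euclidean (axiom 5): yes — any two successors of a common world are R-related.
Serial (axiom D): yes — every world has a successor (e.g. a R a).
Reflexive (axiom T): no — b is not related to itself.
So F validates K, K4, K45, KD45; S5 would additionally require R to be reflexive. The strongest is KD45.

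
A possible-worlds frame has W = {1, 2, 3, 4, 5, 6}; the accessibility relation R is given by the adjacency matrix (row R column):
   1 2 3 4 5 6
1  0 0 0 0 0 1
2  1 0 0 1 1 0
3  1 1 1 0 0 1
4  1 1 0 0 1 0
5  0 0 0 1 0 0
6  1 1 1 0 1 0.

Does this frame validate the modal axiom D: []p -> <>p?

By correspondence theory, D is valid on a frame iff R is serial.
Serial: yes — every world has a successor (e.g. 1 R 6).

Yes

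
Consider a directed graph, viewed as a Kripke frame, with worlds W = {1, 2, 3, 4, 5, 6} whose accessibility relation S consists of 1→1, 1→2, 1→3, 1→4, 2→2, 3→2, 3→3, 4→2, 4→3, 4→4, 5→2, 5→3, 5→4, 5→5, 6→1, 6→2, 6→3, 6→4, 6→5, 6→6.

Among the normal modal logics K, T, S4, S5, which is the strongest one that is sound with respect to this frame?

S4

Reflexive (axiom T): yes — every world is S-related to itself.
Transitive (axiom 4): yes — every two-step S-path is closed by a direct edge.
Euclidean (axiom 5): no — 1 S 2 and 1 S 3, but not 2 S 3.
So F validates K, T, S4; S5 would additionally require S to be Euclidean. The strongest is S4.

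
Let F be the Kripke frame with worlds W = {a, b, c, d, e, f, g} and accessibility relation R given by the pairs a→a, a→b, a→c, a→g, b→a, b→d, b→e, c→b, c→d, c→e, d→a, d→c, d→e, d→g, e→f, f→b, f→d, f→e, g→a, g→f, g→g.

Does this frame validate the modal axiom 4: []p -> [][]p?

No

By correspondence theory, 4 is valid on a frame iff R is transitive.
Transitive: no — a R b and b R d, but not a R d.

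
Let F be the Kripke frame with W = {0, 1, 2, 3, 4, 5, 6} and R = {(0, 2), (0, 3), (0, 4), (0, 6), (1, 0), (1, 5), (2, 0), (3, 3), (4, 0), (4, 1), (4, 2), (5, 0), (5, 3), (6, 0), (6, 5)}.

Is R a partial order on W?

No

Reflexive: no — 0 is not related to itself.
Transitive: no — 0 R 4 and 4 R 1, but not 0 R 1.
Antisymmetric: no — 0 R 2 and 2 R 0 with 0 ≠ 2.
So R is not a partial order.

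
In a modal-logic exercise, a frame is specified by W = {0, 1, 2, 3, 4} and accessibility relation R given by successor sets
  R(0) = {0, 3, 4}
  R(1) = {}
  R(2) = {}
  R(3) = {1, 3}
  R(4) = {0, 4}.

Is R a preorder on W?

No

Reflexive: no — 1 is not related to itself.
Transitive: no — 0 R 3 and 3 R 1, but not 0 R 1.
So R is not a preorder.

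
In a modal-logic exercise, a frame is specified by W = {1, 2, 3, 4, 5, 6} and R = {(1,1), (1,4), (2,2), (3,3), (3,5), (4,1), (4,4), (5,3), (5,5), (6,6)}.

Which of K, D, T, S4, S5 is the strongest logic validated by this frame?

Serial (axiom D): yes — every world has a successor (e.g. 1 R 1).
Reflexive (axiom T): yes — every world is R-related to itself.
Transitive (axiom 4): yes — every two-step R-path is closed by a direct edge.
Euclidean (axiom 5): yes — any two successors of a common world are R-related.
So F validates K, D, T, S4, S5. The strongest is S5.

S5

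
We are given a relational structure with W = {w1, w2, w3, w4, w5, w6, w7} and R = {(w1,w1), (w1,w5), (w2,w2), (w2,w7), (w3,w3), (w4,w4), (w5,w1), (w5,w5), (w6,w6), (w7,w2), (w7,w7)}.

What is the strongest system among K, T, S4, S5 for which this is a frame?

Reflexive (axiom T): yes — every world is R-related to itself.
Transitive (axiom 4): yes — every two-step R-path is closed by a direct edge.
Euclidean (axiom 5): yes — any two successors of a common world are R-related.
So F validates K, T, S4, S5. The strongest is S5.

S5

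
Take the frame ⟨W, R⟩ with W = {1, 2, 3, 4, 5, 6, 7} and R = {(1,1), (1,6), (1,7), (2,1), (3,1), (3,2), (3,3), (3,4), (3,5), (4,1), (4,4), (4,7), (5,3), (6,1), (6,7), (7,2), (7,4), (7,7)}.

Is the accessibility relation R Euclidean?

Euclidean: no — 1 R 7 and 1 R 6, but not 7 R 6.

No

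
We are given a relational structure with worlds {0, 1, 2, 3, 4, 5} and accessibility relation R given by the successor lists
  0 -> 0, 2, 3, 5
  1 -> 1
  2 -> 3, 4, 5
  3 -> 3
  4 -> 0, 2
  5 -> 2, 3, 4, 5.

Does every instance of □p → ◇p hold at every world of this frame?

The schema D characterises exactly the serial frames.
Serial: yes — every world has a successor (e.g. 0 R 0).

Yes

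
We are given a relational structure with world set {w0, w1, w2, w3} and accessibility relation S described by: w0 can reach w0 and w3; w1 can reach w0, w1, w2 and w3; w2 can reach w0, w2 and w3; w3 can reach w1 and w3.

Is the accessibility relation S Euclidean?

Euclidean: no — w1 S w0 and w1 S w2, but not w0 S w2.

No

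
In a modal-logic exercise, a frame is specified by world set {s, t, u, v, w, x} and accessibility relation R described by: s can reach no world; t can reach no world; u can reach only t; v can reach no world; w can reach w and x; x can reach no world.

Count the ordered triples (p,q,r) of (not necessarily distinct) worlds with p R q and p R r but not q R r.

Enumerating: (u,t,t), (w,x,w), (w,x,x).

3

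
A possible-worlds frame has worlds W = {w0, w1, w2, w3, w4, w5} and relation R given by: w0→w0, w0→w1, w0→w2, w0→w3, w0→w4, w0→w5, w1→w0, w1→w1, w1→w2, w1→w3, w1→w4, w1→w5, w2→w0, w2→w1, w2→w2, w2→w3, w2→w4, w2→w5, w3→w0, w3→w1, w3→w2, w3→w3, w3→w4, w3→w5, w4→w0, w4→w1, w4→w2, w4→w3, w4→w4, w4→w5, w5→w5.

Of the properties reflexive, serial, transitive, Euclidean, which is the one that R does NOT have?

Reflexive: yes — every world is R-related to itself.
Serial: yes — every world has a successor (e.g. w0 R w0).
Transitive: yes — every two-step R-path is closed by a direct edge.
Euclidean: no — w0 R w5 and w0 R w1, but not w5 R w1.
Only Euclidean fails.

Euclidean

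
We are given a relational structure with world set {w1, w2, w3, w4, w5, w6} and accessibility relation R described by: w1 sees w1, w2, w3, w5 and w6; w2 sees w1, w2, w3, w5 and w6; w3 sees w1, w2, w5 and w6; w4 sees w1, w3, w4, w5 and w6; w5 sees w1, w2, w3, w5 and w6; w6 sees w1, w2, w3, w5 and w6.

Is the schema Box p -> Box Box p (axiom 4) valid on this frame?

No

By correspondence theory, 4 is valid on a frame iff R is transitive.
Transitive: no — w4 R w1 and w1 R w2, but not w4 R w2.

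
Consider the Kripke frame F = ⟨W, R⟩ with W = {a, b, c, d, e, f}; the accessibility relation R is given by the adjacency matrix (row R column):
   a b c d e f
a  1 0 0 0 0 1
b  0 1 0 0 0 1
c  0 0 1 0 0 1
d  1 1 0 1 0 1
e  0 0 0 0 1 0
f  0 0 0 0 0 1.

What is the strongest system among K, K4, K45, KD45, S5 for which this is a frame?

K4

Transitive (axiom 4): yes — every two-step R-path is closed by a direct edge.
Euclidean (axiom 5): no — d R a and d R b, but not a R b.
Serial (axiom D): yes — every world has a successor (e.g. a R a).
Reflexive (axiom T): yes — every world is R-related to itself.
So F validates K, K4; K45 would additionally require R to be Euclidean. The strongest is K4.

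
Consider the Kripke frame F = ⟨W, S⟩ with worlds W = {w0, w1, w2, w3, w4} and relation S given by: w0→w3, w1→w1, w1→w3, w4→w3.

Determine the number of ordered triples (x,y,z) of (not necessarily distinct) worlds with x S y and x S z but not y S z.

4

Enumerating: (w0,w3,w3), (w1,w3,w1), (w1,w3,w3), (w4,w3,w3).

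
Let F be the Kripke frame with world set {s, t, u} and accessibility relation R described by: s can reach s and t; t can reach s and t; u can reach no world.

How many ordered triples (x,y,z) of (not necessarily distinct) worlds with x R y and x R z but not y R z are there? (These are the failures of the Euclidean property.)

R is Euclidean; there are no such tuples.

0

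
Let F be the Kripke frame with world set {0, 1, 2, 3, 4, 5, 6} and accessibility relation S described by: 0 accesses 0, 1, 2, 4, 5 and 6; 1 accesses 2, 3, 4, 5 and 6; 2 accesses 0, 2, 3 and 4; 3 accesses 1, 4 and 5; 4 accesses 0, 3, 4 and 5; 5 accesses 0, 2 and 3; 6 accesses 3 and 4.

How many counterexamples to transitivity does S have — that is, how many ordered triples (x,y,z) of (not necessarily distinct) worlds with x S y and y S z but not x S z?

40

Enumerating: (0,1,3), (0,2,3), (0,4,3), (0,5,3), (0,6,3), (1,2,0), (1,3,1), (1,4,0), (1,5,0), (2,0,1), (2,0,5), (2,0,6), … and 28 more.
Total: 40.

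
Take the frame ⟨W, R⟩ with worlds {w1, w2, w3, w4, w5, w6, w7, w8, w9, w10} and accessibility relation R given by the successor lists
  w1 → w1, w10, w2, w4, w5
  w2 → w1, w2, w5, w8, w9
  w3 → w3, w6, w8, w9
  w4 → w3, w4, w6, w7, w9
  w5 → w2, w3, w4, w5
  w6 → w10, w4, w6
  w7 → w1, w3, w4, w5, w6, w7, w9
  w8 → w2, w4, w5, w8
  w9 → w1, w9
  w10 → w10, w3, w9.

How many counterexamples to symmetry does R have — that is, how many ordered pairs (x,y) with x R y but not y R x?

Enumerating: (w1,w10), (w1,w4), (w1,w5), (w10,w3), (w10,w9), (w2,w9), (w3,w6), (w3,w8), (w3,w9), (w4,w3), (w4,w9), (w5,w3), … and 10 more.
Total: 22.

22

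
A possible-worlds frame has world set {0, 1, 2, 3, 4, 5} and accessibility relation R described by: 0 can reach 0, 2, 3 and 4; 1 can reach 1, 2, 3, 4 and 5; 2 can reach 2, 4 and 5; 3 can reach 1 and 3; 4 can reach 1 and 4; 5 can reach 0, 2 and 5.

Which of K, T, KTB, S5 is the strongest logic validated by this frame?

Reflexive (axiom T): yes — every world is R-related to itself.
Symmetric (axiom B): no — 0 R 2 but not 2 R 0.
Euclidean (axiom 5): no — 0 R 2 and 0 R 3, but not 2 R 3.
So F validates K, T; KTB would additionally require R to be symmetric. The strongest is T.

T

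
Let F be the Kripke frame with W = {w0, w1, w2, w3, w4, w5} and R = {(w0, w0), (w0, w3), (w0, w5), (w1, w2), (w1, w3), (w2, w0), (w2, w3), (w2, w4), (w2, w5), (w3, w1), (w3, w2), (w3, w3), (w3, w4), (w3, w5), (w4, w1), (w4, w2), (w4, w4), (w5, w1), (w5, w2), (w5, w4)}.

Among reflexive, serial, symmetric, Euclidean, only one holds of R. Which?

Reflexive: no — w1 is not related to itself.
Serial: yes — every world has a successor (e.g. w0 R w0).
Symmetric: no — w0 R w3 but not w3 R w0.
Euclidean: no — w0 R w5 and w0 R w3, but not w5 R w3.
Only serial holds.

serial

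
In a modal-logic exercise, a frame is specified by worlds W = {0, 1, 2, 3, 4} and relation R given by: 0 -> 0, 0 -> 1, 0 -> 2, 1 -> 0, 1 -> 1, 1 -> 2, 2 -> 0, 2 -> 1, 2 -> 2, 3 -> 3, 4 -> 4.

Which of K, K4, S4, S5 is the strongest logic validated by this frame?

Transitive (axiom 4): yes — every two-step R-path is closed by a direct edge.
Reflexive (axiom T): yes — every world is R-related to itself.
Euclidean (axiom 5): yes — any two successors of a common world are R-related.
So F validates K, K4, S4, S5. The strongest is S5.

S5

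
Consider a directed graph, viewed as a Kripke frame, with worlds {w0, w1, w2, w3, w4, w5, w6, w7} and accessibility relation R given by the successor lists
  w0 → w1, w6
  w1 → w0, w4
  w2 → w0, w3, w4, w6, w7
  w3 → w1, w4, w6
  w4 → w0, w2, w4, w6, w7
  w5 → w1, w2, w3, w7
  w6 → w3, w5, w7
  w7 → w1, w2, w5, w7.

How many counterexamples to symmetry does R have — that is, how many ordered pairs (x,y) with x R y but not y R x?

Enumerating: (w0,w6), (w1,w4), (w2,w0), (w2,w3), (w2,w6), (w3,w1), (w3,w4), (w4,w0), (w4,w6), (w4,w7), (w5,w1), (w5,w2), (w5,w3), (w6,w5), (w6,w7), (w7,w1).

16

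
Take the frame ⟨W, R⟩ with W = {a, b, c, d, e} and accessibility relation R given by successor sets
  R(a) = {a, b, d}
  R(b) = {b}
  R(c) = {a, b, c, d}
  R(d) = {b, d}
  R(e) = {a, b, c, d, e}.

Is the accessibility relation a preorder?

Reflexive: yes — every world is R-related to itself.
Transitive: yes — every two-step R-path is closed by a direct edge.
So R is a preorder.

Yes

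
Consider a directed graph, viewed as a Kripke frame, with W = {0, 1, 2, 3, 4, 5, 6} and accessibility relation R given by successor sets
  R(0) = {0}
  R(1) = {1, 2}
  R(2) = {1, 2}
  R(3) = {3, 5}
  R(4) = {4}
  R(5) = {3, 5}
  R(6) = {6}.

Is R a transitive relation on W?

Yes

Transitive: yes — every two-step R-path is closed by a direct edge.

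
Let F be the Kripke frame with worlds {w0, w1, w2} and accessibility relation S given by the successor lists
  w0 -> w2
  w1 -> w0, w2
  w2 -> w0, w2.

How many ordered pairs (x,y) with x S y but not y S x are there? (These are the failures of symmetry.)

2

Enumerating: (w1,w0), (w1,w2).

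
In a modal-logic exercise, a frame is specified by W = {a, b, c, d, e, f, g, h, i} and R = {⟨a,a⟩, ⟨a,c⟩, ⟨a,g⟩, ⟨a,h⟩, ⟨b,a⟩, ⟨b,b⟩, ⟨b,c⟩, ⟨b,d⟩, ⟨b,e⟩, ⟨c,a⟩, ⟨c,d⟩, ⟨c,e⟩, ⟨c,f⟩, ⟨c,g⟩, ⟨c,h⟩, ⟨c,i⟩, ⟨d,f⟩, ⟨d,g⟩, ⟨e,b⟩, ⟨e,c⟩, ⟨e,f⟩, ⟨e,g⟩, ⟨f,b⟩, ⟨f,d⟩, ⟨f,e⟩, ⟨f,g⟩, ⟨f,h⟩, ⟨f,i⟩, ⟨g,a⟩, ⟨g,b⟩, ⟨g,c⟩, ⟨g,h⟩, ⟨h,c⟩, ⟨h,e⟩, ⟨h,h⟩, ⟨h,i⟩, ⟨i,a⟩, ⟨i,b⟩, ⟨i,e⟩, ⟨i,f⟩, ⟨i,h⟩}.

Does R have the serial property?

Serial: yes — every world has a successor (e.g. a R a).

Yes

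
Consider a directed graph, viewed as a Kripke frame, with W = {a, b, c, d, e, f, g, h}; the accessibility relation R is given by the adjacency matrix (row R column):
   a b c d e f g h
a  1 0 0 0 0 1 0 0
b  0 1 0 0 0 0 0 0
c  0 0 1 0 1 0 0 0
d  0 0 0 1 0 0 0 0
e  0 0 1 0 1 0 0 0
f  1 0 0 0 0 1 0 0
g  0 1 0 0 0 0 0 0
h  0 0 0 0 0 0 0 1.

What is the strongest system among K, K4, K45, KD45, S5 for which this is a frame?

KD45

Transitive (axiom 4): yes — every two-step R-path is closed by a direct edge.
Euclidean (axiom 5): yes — any two successors of a common world are R-related.
Serial (axiom D): yes — every world has a successor (e.g. a R a).
Reflexive (axiom T): no — g is not related to itself.
So F validates K, K4, K45, KD45; S5 would additionally require R to be reflexive. The strongest is KD45.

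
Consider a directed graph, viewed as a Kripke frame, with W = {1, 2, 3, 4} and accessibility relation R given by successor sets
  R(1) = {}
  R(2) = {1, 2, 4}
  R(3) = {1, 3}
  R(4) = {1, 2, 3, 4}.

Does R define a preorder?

Reflexive: no — 1 is not related to itself.
Transitive: no — 2 R 4 and 4 R 3, but not 2 R 3.
So R is not a preorder.

No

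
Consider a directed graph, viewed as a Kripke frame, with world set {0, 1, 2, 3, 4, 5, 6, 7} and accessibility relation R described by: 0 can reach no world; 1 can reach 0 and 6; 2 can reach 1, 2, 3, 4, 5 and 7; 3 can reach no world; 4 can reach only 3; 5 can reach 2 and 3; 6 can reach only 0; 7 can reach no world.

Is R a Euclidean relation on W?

No

Euclidean: no — 1 R 0 and 1 R 6, but not 0 R 6.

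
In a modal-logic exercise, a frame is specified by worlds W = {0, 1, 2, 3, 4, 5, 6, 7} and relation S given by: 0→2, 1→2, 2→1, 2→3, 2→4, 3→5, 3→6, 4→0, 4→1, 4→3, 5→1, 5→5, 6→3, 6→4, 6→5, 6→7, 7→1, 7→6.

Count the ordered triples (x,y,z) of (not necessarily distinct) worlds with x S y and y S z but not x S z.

30

Enumerating: (0,2,1), (0,2,3), (0,2,4), (1,2,1), (1,2,3), (1,2,4), (2,1,2), (2,3,5), (2,3,6), (2,4,0), (3,5,1), (3,6,3), … and 18 more.
Total: 30.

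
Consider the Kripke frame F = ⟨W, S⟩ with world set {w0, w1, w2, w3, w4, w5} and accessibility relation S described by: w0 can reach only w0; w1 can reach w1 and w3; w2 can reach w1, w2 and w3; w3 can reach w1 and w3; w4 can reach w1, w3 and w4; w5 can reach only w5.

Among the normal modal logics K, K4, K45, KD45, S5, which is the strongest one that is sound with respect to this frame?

K4

Transitive (axiom 4): yes — every two-step S-path is closed by a direct edge.
Euclidean (axiom 5): no — w2 S w1 and w2 S w2, but not w1 S w2.
Serial (axiom D): yes — every world has a successor (e.g. w0 S w0).
Reflexive (axiom T): yes — every world is S-related to itself.
So F validates K, K4; K45 would additionally require S to be Euclidean. The strongest is K4.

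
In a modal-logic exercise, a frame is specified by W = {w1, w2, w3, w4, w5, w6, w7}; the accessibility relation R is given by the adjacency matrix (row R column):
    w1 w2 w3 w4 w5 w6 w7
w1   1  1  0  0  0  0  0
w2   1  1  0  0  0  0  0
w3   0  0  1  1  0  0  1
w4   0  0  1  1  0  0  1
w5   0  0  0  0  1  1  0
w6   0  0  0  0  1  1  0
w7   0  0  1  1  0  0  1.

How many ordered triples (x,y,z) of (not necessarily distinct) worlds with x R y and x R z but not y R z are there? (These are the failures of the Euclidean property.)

R is Euclidean; there are no such tuples.

0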